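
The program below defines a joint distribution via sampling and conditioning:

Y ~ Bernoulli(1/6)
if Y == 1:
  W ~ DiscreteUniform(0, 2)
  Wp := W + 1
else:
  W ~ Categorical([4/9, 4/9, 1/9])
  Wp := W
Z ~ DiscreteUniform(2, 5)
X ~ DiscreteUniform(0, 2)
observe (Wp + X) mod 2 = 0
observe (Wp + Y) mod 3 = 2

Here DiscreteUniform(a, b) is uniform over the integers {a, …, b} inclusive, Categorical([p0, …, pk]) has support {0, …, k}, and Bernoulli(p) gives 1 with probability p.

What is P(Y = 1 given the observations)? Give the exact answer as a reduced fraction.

P(Y = 1 | obs) = 3/13

Enumerate traces; 12 have nonzero weight after conditioning:
  (Y=0, W=2, Z=2, X=0) weight 5/648
  (Y=0, W=2, Z=2, X=2) weight 5/648
  (Y=0, W=2, Z=3, X=0) weight 5/648
  (Y=0, W=2, Z=3, X=2) weight 5/648
  (Y=0, W=2, Z=4, X=0) weight 5/648
  (Y=0, W=2, Z=4, X=2) weight 5/648
  (Y=0, W=2, Z=5, X=0) weight 5/648
  (Y=0, W=2, Z=5, X=2) weight 5/648
  (Y=1, W=0, Z=2, X=1) weight 1/216
  … 3 more
Group by Y:
  weight(Y=0) = 5/81
  weight(Y=1) = 1/54
Total weight = 5/81 + 1/54 = 13/162
P(Y=0 | obs) = 5/81 / 13/162 = 10/13
P(Y=1 | obs) = 1/54 / 13/162 = 3/13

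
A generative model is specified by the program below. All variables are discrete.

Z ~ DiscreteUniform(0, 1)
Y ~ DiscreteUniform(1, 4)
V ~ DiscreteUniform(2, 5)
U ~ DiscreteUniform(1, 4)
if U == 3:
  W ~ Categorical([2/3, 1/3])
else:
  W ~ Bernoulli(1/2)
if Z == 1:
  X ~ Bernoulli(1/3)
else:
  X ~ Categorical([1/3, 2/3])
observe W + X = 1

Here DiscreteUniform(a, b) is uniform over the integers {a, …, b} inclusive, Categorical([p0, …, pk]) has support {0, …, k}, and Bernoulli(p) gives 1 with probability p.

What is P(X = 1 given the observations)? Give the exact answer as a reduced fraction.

P(X = 1 | obs) = 13/24

Enumerate traces; 256 have nonzero weight after conditioning:
  (Z=0, Y=1, V=2, U=1, W=0, X=1) weight 1/384
  (Z=0, Y=1, V=2, U=1, W=1, X=0) weight 1/768
  (Z=0, Y=1, V=2, U=2, W=0, X=1) weight 1/384
  (Z=0, Y=1, V=2, U=2, W=1, X=0) weight 1/768
  (Z=0, Y=1, V=2, U=3, W=0, X=1) weight 1/288
  (Z=0, Y=1, V=2, U=3, W=1, X=0) weight 1/1152
  (Z=0, Y=1, V=2, U=4, W=0, X=1) weight 1/384
  (Z=0, Y=1, V=2, U=4, W=1, X=0) weight 1/768
  … 248 more
Group by X:
  weight(X=0) = 11/48
  weight(X=1) = 13/48
Total weight = 11/48 + 13/48 = 1/2
P(X=0 | obs) = 11/48 / 1/2 = 11/24
P(X=1 | obs) = 13/48 / 1/2 = 13/24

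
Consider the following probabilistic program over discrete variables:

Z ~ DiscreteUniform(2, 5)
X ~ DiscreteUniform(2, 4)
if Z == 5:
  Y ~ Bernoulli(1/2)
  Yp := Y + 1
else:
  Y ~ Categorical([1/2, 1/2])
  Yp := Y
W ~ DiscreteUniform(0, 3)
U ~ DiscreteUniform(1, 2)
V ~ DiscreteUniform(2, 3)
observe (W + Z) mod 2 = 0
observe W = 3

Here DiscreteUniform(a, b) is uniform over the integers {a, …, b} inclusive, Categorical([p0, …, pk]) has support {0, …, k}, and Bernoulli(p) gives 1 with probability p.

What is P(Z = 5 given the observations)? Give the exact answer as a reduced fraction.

P(Z = 5 | obs) = 1/2

Enumerate traces; 48 have nonzero weight after conditioning:
  (Z=3, X=2, Y=0, W=3, U=1, V=2) weight 1/384
  (Z=3, X=2, Y=0, W=3, U=1, V=3) weight 1/384
  (Z=3, X=2, Y=0, W=3, U=2, V=2) weight 1/384
  (Z=3, X=2, Y=0, W=3, U=2, V=3) weight 1/384
  (Z=3, X=2, Y=1, W=3, U=1, V=2) weight 1/384
  (Z=3, X=2, Y=1, W=3, U=1, V=3) weight 1/384
  (Z=3, X=2, Y=1, W=3, U=2, V=2) weight 1/384
  (Z=3, X=2, Y=1, W=3, U=2, V=3) weight 1/384
  (Z=5, X=2, Y=0, W=3, U=1, V=2) weight 1/384
  … 39 more
Group by Z:
  weight(Z=3) = 1/16
  weight(Z=5) = 1/16
Total weight = 1/16 + 1/16 = 1/8
P(Z=3 | obs) = 1/16 / 1/8 = 1/2
P(Z=5 | obs) = 1/16 / 1/8 = 1/2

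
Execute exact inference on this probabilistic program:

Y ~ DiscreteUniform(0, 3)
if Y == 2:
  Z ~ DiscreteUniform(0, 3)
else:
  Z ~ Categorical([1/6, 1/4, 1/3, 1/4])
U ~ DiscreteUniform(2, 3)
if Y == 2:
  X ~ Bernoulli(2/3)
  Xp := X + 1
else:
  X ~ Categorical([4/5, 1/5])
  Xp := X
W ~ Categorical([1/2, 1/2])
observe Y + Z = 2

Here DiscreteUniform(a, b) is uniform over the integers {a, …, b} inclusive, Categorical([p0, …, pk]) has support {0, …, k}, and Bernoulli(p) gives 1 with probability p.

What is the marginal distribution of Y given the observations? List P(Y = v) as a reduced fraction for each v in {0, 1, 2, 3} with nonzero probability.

Enumerate traces; 24 have nonzero weight after conditioning:
  (Y=0, Z=2, U=2, X=0, W=0) weight 1/60
  (Y=0, Z=2, U=2, X=0, W=1) weight 1/60
  (Y=0, Z=2, U=2, X=1, W=0) weight 1/240
  (Y=0, Z=2, U=2, X=1, W=1) weight 1/240
  (Y=0, Z=2, U=3, X=0, W=0) weight 1/60
  (Y=0, Z=2, U=3, X=0, W=1) weight 1/60
  (Y=0, Z=2, U=3, X=1, W=0) weight 1/240
  (Y=0, Z=2, U=3, X=1, W=1) weight 1/240
  (Y=1, Z=1, U=2, X=0, W=0) weight 1/80
  (Y=2, Z=0, U=2, X=0, W=0) weight 1/192
  … 14 more
Group by Y:
  weight(Y=0) = 1/12
  weight(Y=1) = 1/16
  weight(Y=2) = 1/16
Total weight = 1/12 + 1/16 + 1/16 = 5/24
P(Y=0 | obs) = 1/12 / 5/24 = 2/5
P(Y=1 | obs) = 1/16 / 5/24 = 3/10
P(Y=2 | obs) = 1/16 / 5/24 = 3/10

P(Y=0) = 2/5, P(Y=1) = 3/10, P(Y=2) = 3/10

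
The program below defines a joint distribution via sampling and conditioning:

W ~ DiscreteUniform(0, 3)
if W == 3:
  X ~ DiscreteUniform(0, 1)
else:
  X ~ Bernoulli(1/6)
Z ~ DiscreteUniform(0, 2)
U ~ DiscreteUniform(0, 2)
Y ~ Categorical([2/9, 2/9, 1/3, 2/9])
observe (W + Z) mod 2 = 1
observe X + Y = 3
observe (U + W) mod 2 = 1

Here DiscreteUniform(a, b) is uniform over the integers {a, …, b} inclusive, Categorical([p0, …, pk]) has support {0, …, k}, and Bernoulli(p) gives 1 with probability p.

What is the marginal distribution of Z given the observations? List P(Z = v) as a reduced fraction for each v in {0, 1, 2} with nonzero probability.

P(Z=0) = 28/69, P(Z=1) = 13/69, P(Z=2) = 28/69

Enumerate traces; 20 have nonzero weight after conditioning:
  (W=0, X=0, Z=1, U=1, Y=3) weight 5/972
  (W=0, X=1, Z=1, U=1, Y=2) weight 1/648
  (W=1, X=0, Z=0, U=0, Y=3) weight 5/972
  (W=1, X=0, Z=0, U=2, Y=3) weight 5/972
  (W=1, X=0, Z=2, U=0, Y=3) weight 5/972
  (W=1, X=0, Z=2, U=2, Y=3) weight 5/972
  (W=1, X=1, Z=0, U=0, Y=2) weight 1/648
  (W=1, X=1, Z=0, U=2, Y=2) weight 1/648
  … 12 more
Group by Z:
  weight(Z=0) = 7/243
  weight(Z=1) = 13/972
  weight(Z=2) = 7/243
Total weight = 7/243 + 13/972 + 7/243 = 23/324
P(Z=0 | obs) = 7/243 / 23/324 = 28/69
P(Z=1 | obs) = 13/972 / 23/324 = 13/69
P(Z=2 | obs) = 7/243 / 23/324 = 28/69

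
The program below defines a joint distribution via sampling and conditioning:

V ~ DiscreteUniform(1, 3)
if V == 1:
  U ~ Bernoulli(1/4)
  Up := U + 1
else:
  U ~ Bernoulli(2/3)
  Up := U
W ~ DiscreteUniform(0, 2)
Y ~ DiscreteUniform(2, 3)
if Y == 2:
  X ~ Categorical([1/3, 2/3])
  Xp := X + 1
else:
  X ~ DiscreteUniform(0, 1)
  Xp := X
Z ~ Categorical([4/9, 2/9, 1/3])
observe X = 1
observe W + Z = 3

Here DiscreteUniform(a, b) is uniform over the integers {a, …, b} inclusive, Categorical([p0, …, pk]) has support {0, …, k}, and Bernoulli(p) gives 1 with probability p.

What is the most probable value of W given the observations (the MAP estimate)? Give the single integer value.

argmax_v P(W = v | obs) = 1

Enumerate traces; 24 have nonzero weight after conditioning:
  (V=1, U=0, W=1, Y=2, X=1, Z=2) weight 1/108
  (V=1, U=0, W=1, Y=3, X=1, Z=2) weight 1/144
  (V=1, U=0, W=2, Y=2, X=1, Z=1) weight 1/162
  (V=1, U=0, W=2, Y=3, X=1, Z=1) weight 1/216
  (V=1, U=1, W=1, Y=2, X=1, Z=2) weight 1/324
  (V=1, U=1, W=1, Y=3, X=1, Z=2) weight 1/432
  (V=1, U=1, W=2, Y=2, X=1, Z=1) weight 1/486
  (V=1, U=1, W=2, Y=3, X=1, Z=1) weight 1/648
  … 16 more
Group by W:
  weight(W=1) = 7/108
  weight(W=2) = 7/162
Total weight = 7/108 + 7/162 = 35/324
P(W=1 | obs) = 7/108 / 35/324 = 3/5
P(W=2 | obs) = 7/162 / 35/324 = 2/5
argmax = 1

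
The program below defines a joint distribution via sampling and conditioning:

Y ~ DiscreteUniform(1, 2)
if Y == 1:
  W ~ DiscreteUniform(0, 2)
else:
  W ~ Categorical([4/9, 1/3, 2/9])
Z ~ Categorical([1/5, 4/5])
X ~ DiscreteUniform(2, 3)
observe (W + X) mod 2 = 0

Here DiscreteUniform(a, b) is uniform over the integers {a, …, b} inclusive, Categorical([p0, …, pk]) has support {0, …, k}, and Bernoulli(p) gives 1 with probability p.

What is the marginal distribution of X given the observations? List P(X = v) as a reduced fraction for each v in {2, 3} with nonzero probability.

Enumerate traces; 12 have nonzero weight after conditioning:
  (Y=1, W=0, Z=0, X=2) weight 1/60
  (Y=1, W=0, Z=1, X=2) weight 1/15
  (Y=1, W=1, Z=0, X=3) weight 1/60
  (Y=1, W=1, Z=1, X=3) weight 1/15
  (Y=1, W=2, Z=0, X=2) weight 1/60
  (Y=1, W=2, Z=1, X=2) weight 1/15
  (Y=2, W=0, Z=0, X=2) weight 1/45
  (Y=2, W=0, Z=1, X=2) weight 4/45
  … 4 more
Group by X:
  weight(X=2) = 1/3
  weight(X=3) = 1/6
Total weight = 1/3 + 1/6 = 1/2
P(X=2 | obs) = 1/3 / 1/2 = 2/3
P(X=3 | obs) = 1/6 / 1/2 = 1/3

P(X=2) = 2/3, P(X=3) = 1/3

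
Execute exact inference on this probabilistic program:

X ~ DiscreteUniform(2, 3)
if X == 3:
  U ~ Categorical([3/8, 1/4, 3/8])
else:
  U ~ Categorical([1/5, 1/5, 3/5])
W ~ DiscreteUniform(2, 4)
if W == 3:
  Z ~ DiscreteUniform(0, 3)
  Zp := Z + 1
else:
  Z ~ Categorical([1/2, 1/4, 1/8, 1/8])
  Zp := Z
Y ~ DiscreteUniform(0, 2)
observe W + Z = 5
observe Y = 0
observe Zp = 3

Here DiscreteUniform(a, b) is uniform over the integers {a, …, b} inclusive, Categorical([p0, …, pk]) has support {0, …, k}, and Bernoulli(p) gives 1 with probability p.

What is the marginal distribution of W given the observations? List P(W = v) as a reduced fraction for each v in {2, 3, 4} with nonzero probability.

Enumerate traces; 12 have nonzero weight after conditioning:
  (X=2, U=0, W=2, Z=3, Y=0) weight 1/720
  (X=2, U=0, W=3, Z=2, Y=0) weight 1/360
  (X=2, U=1, W=2, Z=3, Y=0) weight 1/720
  (X=2, U=1, W=3, Z=2, Y=0) weight 1/360
  (X=2, U=2, W=2, Z=3, Y=0) weight 1/240
  (X=2, U=2, W=3, Z=2, Y=0) weight 1/120
  (X=3, U=0, W=2, Z=3, Y=0) weight 1/384
  (X=3, U=0, W=3, Z=2, Y=0) weight 1/192
  … 4 more
Group by W:
  weight(W=2) = 1/72
  weight(W=3) = 1/36
Total weight = 1/72 + 1/36 = 1/24
P(W=2 | obs) = 1/72 / 1/24 = 1/3
P(W=3 | obs) = 1/36 / 1/24 = 2/3

P(W=2) = 1/3, P(W=3) = 2/3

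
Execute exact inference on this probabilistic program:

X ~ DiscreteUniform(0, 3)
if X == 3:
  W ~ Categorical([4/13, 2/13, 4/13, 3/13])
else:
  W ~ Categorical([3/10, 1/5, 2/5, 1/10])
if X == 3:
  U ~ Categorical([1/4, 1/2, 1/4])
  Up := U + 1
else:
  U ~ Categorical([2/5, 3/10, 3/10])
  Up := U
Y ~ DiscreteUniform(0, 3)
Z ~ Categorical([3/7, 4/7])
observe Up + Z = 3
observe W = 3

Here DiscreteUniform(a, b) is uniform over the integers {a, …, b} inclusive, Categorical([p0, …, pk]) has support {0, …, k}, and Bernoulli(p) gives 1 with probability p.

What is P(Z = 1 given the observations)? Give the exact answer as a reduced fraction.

Enumerate traces; 20 have nonzero weight after conditioning:
  (X=0, W=3, U=2, Y=0, Z=1) weight 3/2800
  (X=0, W=3, U=2, Y=1, Z=1) weight 3/2800
  (X=0, W=3, U=2, Y=2, Z=1) weight 3/2800
  (X=0, W=3, U=2, Y=3, Z=1) weight 3/2800
  (X=1, W=3, U=2, Y=0, Z=1) weight 3/2800
  (X=1, W=3, U=2, Y=1, Z=1) weight 3/2800
  (X=1, W=3, U=2, Y=2, Z=1) weight 3/2800
  (X=1, W=3, U=2, Y=3, Z=1) weight 3/2800
  (X=3, W=3, U=2, Y=0, Z=0) weight 9/5824
  … 11 more
Group by Z:
  weight(Z=0) = 9/1456
  weight(Z=1) = 267/9100
Total weight = 9/1456 + 267/9100 = 1293/36400
P(Z=0 | obs) = 9/1456 / 1293/36400 = 75/431
P(Z=1 | obs) = 267/9100 / 1293/36400 = 356/431

P(Z = 1 | obs) = 356/431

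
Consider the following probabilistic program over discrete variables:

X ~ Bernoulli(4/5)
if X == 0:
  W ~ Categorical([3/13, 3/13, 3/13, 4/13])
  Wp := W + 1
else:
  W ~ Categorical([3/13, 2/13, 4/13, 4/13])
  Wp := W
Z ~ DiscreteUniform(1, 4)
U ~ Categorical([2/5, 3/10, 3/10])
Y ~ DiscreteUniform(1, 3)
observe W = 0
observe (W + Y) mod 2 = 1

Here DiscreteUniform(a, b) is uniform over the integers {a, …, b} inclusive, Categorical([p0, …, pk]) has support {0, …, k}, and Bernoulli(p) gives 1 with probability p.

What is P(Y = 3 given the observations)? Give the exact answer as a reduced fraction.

Enumerate traces; 48 have nonzero weight after conditioning:
  (X=0, W=0, Z=1, U=0, Y=1) weight 1/650
  (X=0, W=0, Z=1, U=0, Y=3) weight 1/650
  (X=0, W=0, Z=1, U=1, Y=1) weight 3/2600
  (X=0, W=0, Z=1, U=1, Y=3) weight 3/2600
  (X=0, W=0, Z=1, U=2, Y=1) weight 3/2600
  (X=0, W=0, Z=1, U=2, Y=3) weight 3/2600
  (X=0, W=0, Z=2, U=0, Y=1) weight 1/650
  (X=0, W=0, Z=2, U=0, Y=3) weight 1/650
  … 40 more
Group by Y:
  weight(Y=1) = 1/13
  weight(Y=3) = 1/13
Total weight = 1/13 + 1/13 = 2/13
P(Y=1 | obs) = 1/13 / 2/13 = 1/2
P(Y=3 | obs) = 1/13 / 2/13 = 1/2

P(Y = 3 | obs) = 1/2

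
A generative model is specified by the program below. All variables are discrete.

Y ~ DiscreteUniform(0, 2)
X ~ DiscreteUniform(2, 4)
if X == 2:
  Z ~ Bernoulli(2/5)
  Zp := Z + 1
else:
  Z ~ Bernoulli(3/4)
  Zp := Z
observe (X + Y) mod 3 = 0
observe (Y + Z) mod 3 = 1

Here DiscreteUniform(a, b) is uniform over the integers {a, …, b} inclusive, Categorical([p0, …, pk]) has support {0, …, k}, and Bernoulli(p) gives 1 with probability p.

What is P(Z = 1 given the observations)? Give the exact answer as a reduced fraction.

P(Z = 1 | obs) = 5/9

Enumerate traces; 2 have nonzero weight after conditioning:
  (Y=0, X=3, Z=1) weight 1/12
  (Y=1, X=2, Z=0) weight 1/15
Group by Z:
  weight(Z=0) = 1/15
  weight(Z=1) = 1/12
Total weight = 1/15 + 1/12 = 3/20
P(Z=0 | obs) = 1/15 / 3/20 = 4/9
P(Z=1 | obs) = 1/12 / 3/20 = 5/9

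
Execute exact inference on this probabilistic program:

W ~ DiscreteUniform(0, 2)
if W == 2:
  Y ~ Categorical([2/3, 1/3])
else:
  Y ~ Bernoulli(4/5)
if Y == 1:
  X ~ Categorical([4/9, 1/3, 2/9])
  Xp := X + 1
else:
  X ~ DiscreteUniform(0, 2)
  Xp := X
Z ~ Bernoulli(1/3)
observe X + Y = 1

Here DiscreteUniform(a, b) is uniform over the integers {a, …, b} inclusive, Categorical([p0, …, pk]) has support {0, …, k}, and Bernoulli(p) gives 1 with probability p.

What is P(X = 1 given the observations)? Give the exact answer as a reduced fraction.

P(X = 1 | obs) = 12/41

Enumerate traces; 12 have nonzero weight after conditioning:
  (W=0, Y=0, X=1, Z=0) weight 2/135
  (W=0, Y=0, X=1, Z=1) weight 1/135
  (W=0, Y=1, X=0, Z=0) weight 32/405
  (W=0, Y=1, X=0, Z=1) weight 16/405
  (W=1, Y=0, X=1, Z=0) weight 2/135
  (W=1, Y=0, X=1, Z=1) weight 1/135
  (W=1, Y=1, X=0, Z=0) weight 32/405
  (W=1, Y=1, X=0, Z=1) weight 16/405
  … 4 more
Group by X:
  weight(X=0) = 116/405
  weight(X=1) = 16/135
Total weight = 116/405 + 16/135 = 164/405
P(X=0 | obs) = 116/405 / 164/405 = 29/41
P(X=1 | obs) = 16/135 / 164/405 = 12/41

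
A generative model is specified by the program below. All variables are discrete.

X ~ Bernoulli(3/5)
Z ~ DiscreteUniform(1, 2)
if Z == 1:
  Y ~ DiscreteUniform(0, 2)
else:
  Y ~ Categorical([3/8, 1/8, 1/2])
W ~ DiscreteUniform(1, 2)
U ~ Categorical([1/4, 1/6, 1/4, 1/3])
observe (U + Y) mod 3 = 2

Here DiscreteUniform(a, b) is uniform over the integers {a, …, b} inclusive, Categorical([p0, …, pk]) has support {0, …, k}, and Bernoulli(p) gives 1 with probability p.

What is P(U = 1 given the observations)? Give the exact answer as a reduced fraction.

Enumerate traces; 32 have nonzero weight after conditioning:
  (X=0, Z=1, Y=0, W=1, U=2) weight 1/120
  (X=0, Z=1, Y=0, W=2, U=2) weight 1/120
  (X=0, Z=1, Y=1, W=1, U=1) weight 1/180
  (X=0, Z=1, Y=1, W=2, U=1) weight 1/180
  (X=0, Z=1, Y=2, W=1, U=0) weight 1/120
  (X=0, Z=1, Y=2, W=1, U=3) weight 1/90
  (X=0, Z=1, Y=2, W=2, U=0) weight 1/120
  (X=0, Z=1, Y=2, W=2, U=3) weight 1/90
  … 24 more
Group by U:
  weight(U=0) = 5/48
  weight(U=1) = 11/288
  weight(U=2) = 17/192
  weight(U=3) = 5/36
Total weight = 5/48 + 11/288 + 17/192 + 5/36 = 71/192
P(U=0 | obs) = 5/48 / 71/192 = 20/71
P(U=1 | obs) = 11/288 / 71/192 = 22/213
P(U=2 | obs) = 17/192 / 71/192 = 17/71
P(U=3 | obs) = 5/36 / 71/192 = 80/213

P(U = 1 | obs) = 22/213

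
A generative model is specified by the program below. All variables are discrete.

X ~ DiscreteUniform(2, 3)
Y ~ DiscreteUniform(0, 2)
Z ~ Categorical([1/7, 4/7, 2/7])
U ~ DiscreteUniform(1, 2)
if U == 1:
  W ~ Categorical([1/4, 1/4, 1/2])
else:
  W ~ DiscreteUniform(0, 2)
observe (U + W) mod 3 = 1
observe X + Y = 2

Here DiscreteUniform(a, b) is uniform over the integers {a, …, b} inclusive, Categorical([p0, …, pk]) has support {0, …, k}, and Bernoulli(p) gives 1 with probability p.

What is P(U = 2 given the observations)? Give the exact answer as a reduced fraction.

Enumerate traces; 6 have nonzero weight after conditioning:
  (X=2, Y=0, Z=0, U=1, W=0) weight 1/336
  (X=2, Y=0, Z=0, U=2, W=2) weight 1/252
  (X=2, Y=0, Z=1, U=1, W=0) weight 1/84
  (X=2, Y=0, Z=1, U=2, W=2) weight 1/63
  (X=2, Y=0, Z=2, U=1, W=0) weight 1/168
  (X=2, Y=0, Z=2, U=2, W=2) weight 1/126
Group by U:
  weight(U=1) = 1/48
  weight(U=2) = 1/36
Total weight = 1/48 + 1/36 = 7/144
P(U=1 | obs) = 1/48 / 7/144 = 3/7
P(U=2 | obs) = 1/36 / 7/144 = 4/7

P(U = 2 | obs) = 4/7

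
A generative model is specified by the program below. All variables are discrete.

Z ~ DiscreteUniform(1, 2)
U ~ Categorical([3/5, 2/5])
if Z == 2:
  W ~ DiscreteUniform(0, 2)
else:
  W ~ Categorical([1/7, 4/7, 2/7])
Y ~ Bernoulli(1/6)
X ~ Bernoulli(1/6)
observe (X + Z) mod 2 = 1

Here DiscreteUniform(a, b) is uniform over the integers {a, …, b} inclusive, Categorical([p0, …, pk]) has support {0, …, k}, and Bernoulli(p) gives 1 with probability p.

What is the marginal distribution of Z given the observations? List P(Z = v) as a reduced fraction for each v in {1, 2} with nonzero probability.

P(Z=1) = 5/6, P(Z=2) = 1/6

Enumerate traces; 24 have nonzero weight after conditioning:
  (Z=1, U=0, W=0, Y=0, X=0) weight 5/168
  (Z=1, U=0, W=0, Y=1, X=0) weight 1/168
  (Z=1, U=0, W=1, Y=0, X=0) weight 5/42
  (Z=1, U=0, W=1, Y=1, X=0) weight 1/42
  (Z=1, U=0, W=2, Y=0, X=0) weight 5/84
  (Z=1, U=0, W=2, Y=1, X=0) weight 1/84
  (Z=1, U=1, W=0, Y=0, X=0) weight 5/252
  (Z=1, U=1, W=0, Y=1, X=0) weight 1/252
  (Z=2, U=0, W=0, Y=0, X=1) weight 1/72
  … 15 more
Group by Z:
  weight(Z=1) = 5/12
  weight(Z=2) = 1/12
Total weight = 5/12 + 1/12 = 1/2
P(Z=1 | obs) = 5/12 / 1/2 = 5/6
P(Z=2 | obs) = 1/12 / 1/2 = 1/6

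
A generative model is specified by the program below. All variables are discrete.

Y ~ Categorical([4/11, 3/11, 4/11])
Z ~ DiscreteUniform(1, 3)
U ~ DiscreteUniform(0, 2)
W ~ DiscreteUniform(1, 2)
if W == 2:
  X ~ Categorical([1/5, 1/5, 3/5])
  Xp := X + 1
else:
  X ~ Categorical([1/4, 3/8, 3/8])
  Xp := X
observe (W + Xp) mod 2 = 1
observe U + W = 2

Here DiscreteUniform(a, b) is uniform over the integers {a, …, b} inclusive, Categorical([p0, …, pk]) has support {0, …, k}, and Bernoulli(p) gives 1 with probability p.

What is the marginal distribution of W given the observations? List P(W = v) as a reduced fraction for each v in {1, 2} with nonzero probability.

P(W=1) = 25/57, P(W=2) = 32/57

Enumerate traces; 36 have nonzero weight after conditioning:
  (Y=0, Z=1, U=0, W=2, X=0) weight 2/495
  (Y=0, Z=1, U=0, W=2, X=2) weight 2/165
  (Y=0, Z=1, U=1, W=1, X=0) weight 1/198
  (Y=0, Z=1, U=1, W=1, X=2) weight 1/132
  (Y=0, Z=2, U=0, W=2, X=0) weight 2/495
  (Y=0, Z=2, U=0, W=2, X=2) weight 2/165
  (Y=0, Z=2, U=1, W=1, X=0) weight 1/198
  (Y=0, Z=2, U=1, W=1, X=2) weight 1/132
  … 28 more
Group by W:
  weight(W=1) = 5/48
  weight(W=2) = 2/15
Total weight = 5/48 + 2/15 = 19/80
P(W=1 | obs) = 5/48 / 19/80 = 25/57
P(W=2 | obs) = 2/15 / 19/80 = 32/57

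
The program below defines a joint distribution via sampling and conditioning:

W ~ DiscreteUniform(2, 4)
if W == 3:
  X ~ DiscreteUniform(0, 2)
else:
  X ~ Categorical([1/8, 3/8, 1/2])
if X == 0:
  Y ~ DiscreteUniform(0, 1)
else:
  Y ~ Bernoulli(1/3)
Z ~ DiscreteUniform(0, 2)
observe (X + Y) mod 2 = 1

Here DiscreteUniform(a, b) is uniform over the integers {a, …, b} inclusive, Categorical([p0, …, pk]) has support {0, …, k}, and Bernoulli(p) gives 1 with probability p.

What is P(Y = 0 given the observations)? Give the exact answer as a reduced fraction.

Enumerate traces; 27 have nonzero weight after conditioning:
  (W=2, X=0, Y=1, Z=0) weight 1/144
  (W=2, X=0, Y=1, Z=1) weight 1/144
  (W=2, X=0, Y=1, Z=2) weight 1/144
  (W=2, X=1, Y=0, Z=0) weight 1/36
  (W=2, X=1, Y=0, Z=1) weight 1/36
  (W=2, X=1, Y=0, Z=2) weight 1/36
  (W=2, X=2, Y=1, Z=0) weight 1/54
  (W=2, X=2, Y=1, Z=1) weight 1/54
  … 19 more
Group by Y:
  weight(Y=0) = 13/54
  weight(Y=1) = 53/216
Total weight = 13/54 + 53/216 = 35/72
P(Y=0 | obs) = 13/54 / 35/72 = 52/105
P(Y=1 | obs) = 53/216 / 35/72 = 53/105

P(Y = 0 | obs) = 52/105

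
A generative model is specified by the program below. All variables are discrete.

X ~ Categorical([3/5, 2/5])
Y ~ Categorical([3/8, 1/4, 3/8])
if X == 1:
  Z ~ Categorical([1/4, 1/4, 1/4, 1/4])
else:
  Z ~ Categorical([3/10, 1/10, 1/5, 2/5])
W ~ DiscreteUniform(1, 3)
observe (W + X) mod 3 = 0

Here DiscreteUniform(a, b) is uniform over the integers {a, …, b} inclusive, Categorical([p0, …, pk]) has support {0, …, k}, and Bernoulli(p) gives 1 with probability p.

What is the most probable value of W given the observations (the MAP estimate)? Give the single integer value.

argmax_v P(W = v | obs) = 3

Enumerate traces; 24 have nonzero weight after conditioning:
  (X=0, Y=0, Z=0, W=3) weight 9/400
  (X=0, Y=0, Z=1, W=3) weight 3/400
  (X=0, Y=0, Z=2, W=3) weight 3/200
  (X=0, Y=0, Z=3, W=3) weight 3/100
  (X=0, Y=1, Z=0, W=3) weight 3/200
  (X=0, Y=1, Z=1, W=3) weight 1/200
  (X=0, Y=1, Z=2, W=3) weight 1/100
  (X=0, Y=1, Z=3, W=3) weight 1/50
  (X=1, Y=0, Z=0, W=2) weight 1/80
  … 15 more
Group by W:
  weight(W=2) = 2/15
  weight(W=3) = 1/5
Total weight = 2/15 + 1/5 = 1/3
P(W=2 | obs) = 2/15 / 1/3 = 2/5
P(W=3 | obs) = 1/5 / 1/3 = 3/5
argmax = 3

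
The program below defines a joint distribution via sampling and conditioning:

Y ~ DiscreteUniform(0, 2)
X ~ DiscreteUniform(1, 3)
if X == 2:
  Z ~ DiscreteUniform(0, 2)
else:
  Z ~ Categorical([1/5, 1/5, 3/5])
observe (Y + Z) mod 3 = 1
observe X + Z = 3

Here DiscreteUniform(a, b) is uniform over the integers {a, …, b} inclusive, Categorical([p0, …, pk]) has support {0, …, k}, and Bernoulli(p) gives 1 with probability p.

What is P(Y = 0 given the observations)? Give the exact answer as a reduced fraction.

P(Y = 0 | obs) = 5/17

Enumerate traces; 3 have nonzero weight after conditioning:
  (Y=0, X=2, Z=1) weight 1/27
  (Y=1, X=3, Z=0) weight 1/45
  (Y=2, X=1, Z=2) weight 1/15
Group by Y:
  weight(Y=0) = 1/27
  weight(Y=1) = 1/45
  weight(Y=2) = 1/15
Total weight = 1/27 + 1/45 + 1/15 = 17/135
P(Y=0 | obs) = 1/27 / 17/135 = 5/17
P(Y=1 | obs) = 1/45 / 17/135 = 3/17
P(Y=2 | obs) = 1/15 / 17/135 = 9/17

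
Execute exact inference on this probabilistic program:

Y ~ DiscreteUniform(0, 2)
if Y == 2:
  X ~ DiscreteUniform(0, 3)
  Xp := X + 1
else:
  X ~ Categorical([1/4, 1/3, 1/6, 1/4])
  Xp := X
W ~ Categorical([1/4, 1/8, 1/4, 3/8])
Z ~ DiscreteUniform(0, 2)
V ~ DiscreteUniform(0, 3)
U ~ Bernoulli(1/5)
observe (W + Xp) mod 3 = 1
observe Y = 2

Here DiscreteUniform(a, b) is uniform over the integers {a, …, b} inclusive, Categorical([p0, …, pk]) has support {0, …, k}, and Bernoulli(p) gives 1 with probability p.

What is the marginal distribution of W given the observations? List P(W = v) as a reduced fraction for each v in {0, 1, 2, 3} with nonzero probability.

P(W=0) = 4/13, P(W=1) = 1/13, P(W=2) = 2/13, P(W=3) = 6/13

Enumerate traces; 144 have nonzero weight after conditioning:
  (Y=2, X=0, W=0, Z=0, V=0, U=0) weight 1/720
  (Y=2, X=0, W=0, Z=0, V=0, U=1) weight 1/2880
  (Y=2, X=0, W=0, Z=0, V=1, U=0) weight 1/720
  (Y=2, X=0, W=0, Z=0, V=1, U=1) weight 1/2880
  (Y=2, X=0, W=0, Z=0, V=2, U=0) weight 1/720
  (Y=2, X=0, W=0, Z=0, V=2, U=1) weight 1/2880
  (Y=2, X=0, W=0, Z=0, V=3, U=0) weight 1/720
  (Y=2, X=0, W=0, Z=0, V=3, U=1) weight 1/2880
  (Y=2, X=0, W=3, Z=0, V=0, U=0) weight 1/480
  (Y=2, X=1, W=2, Z=0, V=0, U=0) weight 1/720
  … 134 more
Group by W:
  weight(W=0) = 1/24
  weight(W=1) = 1/96
  weight(W=2) = 1/48
  weight(W=3) = 1/16
Total weight = 1/24 + 1/96 + 1/48 + 1/16 = 13/96
P(W=0 | obs) = 1/24 / 13/96 = 4/13
P(W=1 | obs) = 1/96 / 13/96 = 1/13
P(W=2 | obs) = 1/48 / 13/96 = 2/13
P(W=3 | obs) = 1/16 / 13/96 = 6/13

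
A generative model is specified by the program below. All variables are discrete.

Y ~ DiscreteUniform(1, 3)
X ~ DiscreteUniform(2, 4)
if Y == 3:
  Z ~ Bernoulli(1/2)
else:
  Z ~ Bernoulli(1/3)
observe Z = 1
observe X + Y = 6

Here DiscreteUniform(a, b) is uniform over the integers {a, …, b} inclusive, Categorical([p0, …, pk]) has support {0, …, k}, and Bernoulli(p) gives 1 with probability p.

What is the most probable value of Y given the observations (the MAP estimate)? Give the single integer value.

argmax_v P(Y = v | obs) = 3

Enumerate traces; 2 have nonzero weight after conditioning:
  (Y=2, X=4, Z=1) weight 1/27
  (Y=3, X=3, Z=1) weight 1/18
Group by Y:
  weight(Y=2) = 1/27
  weight(Y=3) = 1/18
Total weight = 1/27 + 1/18 = 5/54
P(Y=2 | obs) = 1/27 / 5/54 = 2/5
P(Y=3 | obs) = 1/18 / 5/54 = 3/5
argmax = 3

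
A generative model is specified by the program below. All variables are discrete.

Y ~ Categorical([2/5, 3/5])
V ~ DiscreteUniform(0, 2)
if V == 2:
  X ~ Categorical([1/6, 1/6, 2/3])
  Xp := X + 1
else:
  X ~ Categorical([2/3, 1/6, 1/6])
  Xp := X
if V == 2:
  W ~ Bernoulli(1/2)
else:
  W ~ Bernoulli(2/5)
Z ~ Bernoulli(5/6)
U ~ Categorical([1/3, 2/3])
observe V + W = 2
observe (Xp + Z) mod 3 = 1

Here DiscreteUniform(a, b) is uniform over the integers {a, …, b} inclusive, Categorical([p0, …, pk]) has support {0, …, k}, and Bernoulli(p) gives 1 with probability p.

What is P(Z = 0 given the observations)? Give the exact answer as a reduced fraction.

P(Z = 0 | obs) = 1/21

Enumerate traces; 16 have nonzero weight after conditioning:
  (Y=0, V=1, X=0, W=1, Z=1, U=0) weight 4/405
  (Y=0, V=1, X=0, W=1, Z=1, U=1) weight 8/405
  (Y=0, V=1, X=1, W=1, Z=0, U=0) weight 1/2025
  (Y=0, V=1, X=1, W=1, Z=0, U=1) weight 2/2025
  (Y=0, V=2, X=0, W=0, Z=0, U=0) weight 1/1620
  (Y=0, V=2, X=0, W=0, Z=0, U=1) weight 1/810
  (Y=0, V=2, X=2, W=0, Z=1, U=0) weight 1/81
  (Y=0, V=2, X=2, W=0, Z=1, U=1) weight 2/81
  … 8 more
Group by Z:
  weight(Z=0) = 1/120
  weight(Z=1) = 1/6
Total weight = 1/120 + 1/6 = 7/40
P(Z=0 | obs) = 1/120 / 7/40 = 1/21
P(Z=1 | obs) = 1/6 / 7/40 = 20/21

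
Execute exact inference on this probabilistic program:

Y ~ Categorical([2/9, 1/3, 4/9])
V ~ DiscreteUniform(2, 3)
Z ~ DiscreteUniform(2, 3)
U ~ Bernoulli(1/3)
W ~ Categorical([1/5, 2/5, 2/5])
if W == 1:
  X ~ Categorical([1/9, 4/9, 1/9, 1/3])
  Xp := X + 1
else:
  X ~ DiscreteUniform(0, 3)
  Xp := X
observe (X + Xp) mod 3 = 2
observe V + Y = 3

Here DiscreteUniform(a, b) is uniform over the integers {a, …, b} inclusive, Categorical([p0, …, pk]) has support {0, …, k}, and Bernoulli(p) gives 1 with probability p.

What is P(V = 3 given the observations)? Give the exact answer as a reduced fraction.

Enumerate traces; 24 have nonzero weight after conditioning:
  (Y=0, V=3, Z=2, U=0, W=0, X=1) weight 1/540
  (Y=0, V=3, Z=2, U=0, W=1, X=2) weight 2/1215
  (Y=0, V=3, Z=2, U=0, W=2, X=1) weight 1/270
  (Y=0, V=3, Z=2, U=1, W=0, X=1) weight 1/1080
  (Y=0, V=3, Z=2, U=1, W=1, X=2) weight 1/1215
  (Y=0, V=3, Z=2, U=1, W=2, X=1) weight 1/540
  (Y=0, V=3, Z=3, U=0, W=0, X=1) weight 1/540
  (Y=0, V=3, Z=3, U=0, W=1, X=2) weight 2/1215
  (Y=1, V=2, Z=2, U=0, W=0, X=1) weight 1/360
  … 15 more
Group by V:
  weight(V=2) = 7/216
  weight(V=3) = 7/324
Total weight = 7/216 + 7/324 = 35/648
P(V=2 | obs) = 7/216 / 35/648 = 3/5
P(V=3 | obs) = 7/324 / 35/648 = 2/5

P(V = 3 | obs) = 2/5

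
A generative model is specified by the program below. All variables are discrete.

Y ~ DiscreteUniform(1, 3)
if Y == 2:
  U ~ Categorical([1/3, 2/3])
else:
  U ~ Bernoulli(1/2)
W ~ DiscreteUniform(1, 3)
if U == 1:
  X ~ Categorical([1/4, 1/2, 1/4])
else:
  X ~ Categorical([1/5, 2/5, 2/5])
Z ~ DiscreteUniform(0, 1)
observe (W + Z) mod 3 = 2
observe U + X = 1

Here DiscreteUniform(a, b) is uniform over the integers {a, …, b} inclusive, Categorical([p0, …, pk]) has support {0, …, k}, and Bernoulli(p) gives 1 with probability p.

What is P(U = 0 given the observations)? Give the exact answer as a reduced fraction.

P(U = 0 | obs) = 32/57

Enumerate traces; 12 have nonzero weight after conditioning:
  (Y=1, U=0, W=1, X=1, Z=1) weight 1/90
  (Y=1, U=0, W=2, X=1, Z=0) weight 1/90
  (Y=1, U=1, W=1, X=0, Z=1) weight 1/144
  (Y=1, U=1, W=2, X=0, Z=0) weight 1/144
  (Y=2, U=0, W=1, X=1, Z=1) weight 1/135
  (Y=2, U=0, W=2, X=1, Z=0) weight 1/135
  (Y=2, U=1, W=1, X=0, Z=1) weight 1/108
  (Y=2, U=1, W=2, X=0, Z=0) weight 1/108
  … 4 more
Group by U:
  weight(U=0) = 8/135
  weight(U=1) = 5/108
Total weight = 8/135 + 5/108 = 19/180
P(U=0 | obs) = 8/135 / 19/180 = 32/57
P(U=1 | obs) = 5/108 / 19/180 = 25/57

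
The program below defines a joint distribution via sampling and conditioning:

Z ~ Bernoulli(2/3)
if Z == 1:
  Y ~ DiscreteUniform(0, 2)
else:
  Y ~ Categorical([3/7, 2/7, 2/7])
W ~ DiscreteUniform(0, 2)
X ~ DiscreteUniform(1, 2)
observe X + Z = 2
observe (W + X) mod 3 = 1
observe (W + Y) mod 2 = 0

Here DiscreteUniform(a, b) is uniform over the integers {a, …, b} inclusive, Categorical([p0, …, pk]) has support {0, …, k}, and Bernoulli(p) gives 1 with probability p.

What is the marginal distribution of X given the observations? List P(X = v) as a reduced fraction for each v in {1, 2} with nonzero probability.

Enumerate traces; 4 have nonzero weight after conditioning:
  (Z=0, Y=0, W=2, X=2) weight 1/42
  (Z=0, Y=2, W=2, X=2) weight 1/63
  (Z=1, Y=0, W=0, X=1) weight 1/27
  (Z=1, Y=2, W=0, X=1) weight 1/27
Group by X:
  weight(X=1) = 2/27
  weight(X=2) = 5/126
Total weight = 2/27 + 5/126 = 43/378
P(X=1 | obs) = 2/27 / 43/378 = 28/43
P(X=2 | obs) = 5/126 / 43/378 = 15/43

P(X=1) = 28/43, P(X=2) = 15/43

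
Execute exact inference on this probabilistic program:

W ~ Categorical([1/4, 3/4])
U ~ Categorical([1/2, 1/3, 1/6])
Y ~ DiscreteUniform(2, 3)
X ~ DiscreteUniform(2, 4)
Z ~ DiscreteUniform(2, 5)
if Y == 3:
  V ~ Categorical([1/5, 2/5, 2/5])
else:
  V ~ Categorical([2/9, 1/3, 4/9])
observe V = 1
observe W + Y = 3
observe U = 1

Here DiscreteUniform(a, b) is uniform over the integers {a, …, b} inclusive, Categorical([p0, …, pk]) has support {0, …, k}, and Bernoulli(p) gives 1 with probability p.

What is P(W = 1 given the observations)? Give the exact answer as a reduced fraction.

P(W = 1 | obs) = 5/7

Enumerate traces; 24 have nonzero weight after conditioning:
  (W=0, U=1, Y=3, X=2, Z=2, V=1) weight 1/720
  (W=0, U=1, Y=3, X=2, Z=3, V=1) weight 1/720
  (W=0, U=1, Y=3, X=2, Z=4, V=1) weight 1/720
  (W=0, U=1, Y=3, X=2, Z=5, V=1) weight 1/720
  (W=0, U=1, Y=3, X=3, Z=2, V=1) weight 1/720
  (W=0, U=1, Y=3, X=3, Z=3, V=1) weight 1/720
  (W=0, U=1, Y=3, X=3, Z=4, V=1) weight 1/720
  (W=0, U=1, Y=3, X=3, Z=5, V=1) weight 1/720
  (W=1, U=1, Y=2, X=2, Z=2, V=1) weight 1/288
  … 15 more
Group by W:
  weight(W=0) = 1/60
  weight(W=1) = 1/24
Total weight = 1/60 + 1/24 = 7/120
P(W=0 | obs) = 1/60 / 7/120 = 2/7
P(W=1 | obs) = 1/24 / 7/120 = 5/7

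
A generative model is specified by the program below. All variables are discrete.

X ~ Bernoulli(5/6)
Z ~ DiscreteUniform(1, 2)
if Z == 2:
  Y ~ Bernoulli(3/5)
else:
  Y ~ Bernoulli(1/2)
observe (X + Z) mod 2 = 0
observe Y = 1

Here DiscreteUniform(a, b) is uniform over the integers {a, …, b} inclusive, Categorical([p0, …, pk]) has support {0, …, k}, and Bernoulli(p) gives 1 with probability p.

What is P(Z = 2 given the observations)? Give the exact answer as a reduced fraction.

P(Z = 2 | obs) = 6/31

Enumerate traces; 2 have nonzero weight after conditioning:
  (X=0, Z=2, Y=1) weight 1/20
  (X=1, Z=1, Y=1) weight 5/24
Group by Z:
  weight(Z=1) = 5/24
  weight(Z=2) = 1/20
Total weight = 5/24 + 1/20 = 31/120
P(Z=1 | obs) = 5/24 / 31/120 = 25/31
P(Z=2 | obs) = 1/20 / 31/120 = 6/31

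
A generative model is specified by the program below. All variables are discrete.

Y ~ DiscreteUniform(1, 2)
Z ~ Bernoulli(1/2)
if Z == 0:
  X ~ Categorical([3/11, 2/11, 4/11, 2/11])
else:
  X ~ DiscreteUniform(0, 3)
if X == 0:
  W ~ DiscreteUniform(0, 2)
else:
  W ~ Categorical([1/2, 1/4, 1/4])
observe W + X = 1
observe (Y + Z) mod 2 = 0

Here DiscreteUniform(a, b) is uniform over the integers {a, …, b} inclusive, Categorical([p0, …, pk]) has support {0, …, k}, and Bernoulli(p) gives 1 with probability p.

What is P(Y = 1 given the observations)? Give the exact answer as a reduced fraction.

P(Y = 1 | obs) = 55/103

Enumerate traces; 4 have nonzero weight after conditioning:
  (Y=1, Z=1, X=0, W=1) weight 1/48
  (Y=1, Z=1, X=1, W=0) weight 1/32
  (Y=2, Z=0, X=0, W=1) weight 1/44
  (Y=2, Z=0, X=1, W=0) weight 1/44
Group by Y:
  weight(Y=1) = 5/96
  weight(Y=2) = 1/22
Total weight = 5/96 + 1/22 = 103/1056
P(Y=1 | obs) = 5/96 / 103/1056 = 55/103
P(Y=2 | obs) = 1/22 / 103/1056 = 48/103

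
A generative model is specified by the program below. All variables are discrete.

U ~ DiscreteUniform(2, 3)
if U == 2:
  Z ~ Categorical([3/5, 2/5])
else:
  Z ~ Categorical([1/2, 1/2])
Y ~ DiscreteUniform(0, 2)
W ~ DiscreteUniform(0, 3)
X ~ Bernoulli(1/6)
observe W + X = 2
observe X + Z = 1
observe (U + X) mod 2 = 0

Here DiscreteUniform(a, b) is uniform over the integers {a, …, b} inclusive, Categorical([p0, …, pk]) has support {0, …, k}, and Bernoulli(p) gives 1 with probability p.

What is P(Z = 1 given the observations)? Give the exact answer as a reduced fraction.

P(Z = 1 | obs) = 4/5

Enumerate traces; 6 have nonzero weight after conditioning:
  (U=2, Z=1, Y=0, W=2, X=0) weight 1/72
  (U=2, Z=1, Y=1, W=2, X=0) weight 1/72
  (U=2, Z=1, Y=2, W=2, X=0) weight 1/72
  (U=3, Z=0, Y=0, W=1, X=1) weight 1/288
  (U=3, Z=0, Y=1, W=1, X=1) weight 1/288
  (U=3, Z=0, Y=2, W=1, X=1) weight 1/288
Group by Z:
  weight(Z=0) = 1/96
  weight(Z=1) = 1/24
Total weight = 1/96 + 1/24 = 5/96
P(Z=0 | obs) = 1/96 / 5/96 = 1/5
P(Z=1 | obs) = 1/24 / 5/96 = 4/5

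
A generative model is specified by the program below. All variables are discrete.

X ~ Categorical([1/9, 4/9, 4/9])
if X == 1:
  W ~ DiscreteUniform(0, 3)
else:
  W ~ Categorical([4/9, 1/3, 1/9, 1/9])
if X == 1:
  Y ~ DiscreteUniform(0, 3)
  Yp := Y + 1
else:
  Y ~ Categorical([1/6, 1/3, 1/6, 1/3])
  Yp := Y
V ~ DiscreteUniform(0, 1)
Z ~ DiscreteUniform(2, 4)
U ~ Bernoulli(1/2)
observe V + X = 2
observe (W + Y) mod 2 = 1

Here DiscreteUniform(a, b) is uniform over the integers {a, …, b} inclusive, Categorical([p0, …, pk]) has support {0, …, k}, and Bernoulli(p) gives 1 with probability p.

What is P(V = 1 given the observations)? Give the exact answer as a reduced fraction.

Enumerate traces; 96 have nonzero weight after conditioning:
  (X=1, W=0, Y=1, V=1, Z=2, U=0) weight 1/432
  (X=1, W=0, Y=1, V=1, Z=2, U=1) weight 1/432
  (X=1, W=0, Y=1, V=1, Z=3, U=0) weight 1/432
  (X=1, W=0, Y=1, V=1, Z=3, U=1) weight 1/432
  (X=1, W=0, Y=1, V=1, Z=4, U=0) weight 1/432
  (X=1, W=0, Y=1, V=1, Z=4, U=1) weight 1/432
  (X=1, W=0, Y=3, V=1, Z=2, U=0) weight 1/432
  (X=1, W=0, Y=3, V=1, Z=2, U=1) weight 1/432
  (X=2, W=0, Y=1, V=0, Z=2, U=0) weight 4/729
  … 87 more
Group by V:
  weight(V=0) = 28/243
  weight(V=1) = 1/9
Total weight = 28/243 + 1/9 = 55/243
P(V=0 | obs) = 28/243 / 55/243 = 28/55
P(V=1 | obs) = 1/9 / 55/243 = 27/55

P(V = 1 | obs) = 27/55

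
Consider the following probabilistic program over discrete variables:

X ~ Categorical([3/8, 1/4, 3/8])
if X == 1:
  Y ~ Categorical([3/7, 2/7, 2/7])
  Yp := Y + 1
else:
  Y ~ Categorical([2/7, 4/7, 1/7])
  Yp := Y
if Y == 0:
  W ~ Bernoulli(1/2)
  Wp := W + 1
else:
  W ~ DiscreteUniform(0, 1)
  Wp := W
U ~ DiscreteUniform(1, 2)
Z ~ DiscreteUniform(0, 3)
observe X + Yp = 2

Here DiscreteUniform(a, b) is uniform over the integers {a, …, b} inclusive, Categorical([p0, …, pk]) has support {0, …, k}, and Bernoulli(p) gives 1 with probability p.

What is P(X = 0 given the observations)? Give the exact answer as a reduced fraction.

P(X = 0 | obs) = 1/5

Enumerate traces; 48 have nonzero weight after conditioning:
  (X=0, Y=2, W=0, U=1, Z=0) weight 3/896
  (X=0, Y=2, W=0, U=1, Z=1) weight 3/896
  (X=0, Y=2, W=0, U=1, Z=2) weight 3/896
  (X=0, Y=2, W=0, U=1, Z=3) weight 3/896
  (X=0, Y=2, W=0, U=2, Z=0) weight 3/896
  (X=0, Y=2, W=0, U=2, Z=1) weight 3/896
  (X=0, Y=2, W=0, U=2, Z=2) weight 3/896
  (X=0, Y=2, W=0, U=2, Z=3) weight 3/896
  (X=1, Y=0, W=0, U=1, Z=0) weight 3/448
  (X=2, Y=0, W=0, U=1, Z=0) weight 3/448
  … 38 more
Group by X:
  weight(X=0) = 3/56
  weight(X=1) = 3/28
  weight(X=2) = 3/28
Total weight = 3/56 + 3/28 + 3/28 = 15/56
P(X=0 | obs) = 3/56 / 15/56 = 1/5
P(X=1 | obs) = 3/28 / 15/56 = 2/5
P(X=2 | obs) = 3/28 / 15/56 = 2/5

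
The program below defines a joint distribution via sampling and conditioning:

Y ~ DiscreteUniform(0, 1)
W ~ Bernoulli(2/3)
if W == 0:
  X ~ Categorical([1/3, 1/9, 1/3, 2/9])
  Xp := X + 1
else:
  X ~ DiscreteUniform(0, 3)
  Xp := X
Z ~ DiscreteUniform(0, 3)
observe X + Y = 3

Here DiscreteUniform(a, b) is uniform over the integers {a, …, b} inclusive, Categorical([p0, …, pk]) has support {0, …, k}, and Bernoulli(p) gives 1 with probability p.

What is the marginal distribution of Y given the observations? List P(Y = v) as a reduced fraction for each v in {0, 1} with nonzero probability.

P(Y=0) = 13/28, P(Y=1) = 15/28

Enumerate traces; 16 have nonzero weight after conditioning:
  (Y=0, W=0, X=3, Z=0) weight 1/108
  (Y=0, W=0, X=3, Z=1) weight 1/108
  (Y=0, W=0, X=3, Z=2) weight 1/108
  (Y=0, W=0, X=3, Z=3) weight 1/108
  (Y=0, W=1, X=3, Z=0) weight 1/48
  (Y=0, W=1, X=3, Z=1) weight 1/48
  (Y=0, W=1, X=3, Z=2) weight 1/48
  (Y=0, W=1, X=3, Z=3) weight 1/48
  (Y=1, W=0, X=2, Z=0) weight 1/72
  … 7 more
Group by Y:
  weight(Y=0) = 13/108
  weight(Y=1) = 5/36
Total weight = 13/108 + 5/36 = 7/27
P(Y=0 | obs) = 13/108 / 7/27 = 13/28
P(Y=1 | obs) = 5/36 / 7/27 = 15/28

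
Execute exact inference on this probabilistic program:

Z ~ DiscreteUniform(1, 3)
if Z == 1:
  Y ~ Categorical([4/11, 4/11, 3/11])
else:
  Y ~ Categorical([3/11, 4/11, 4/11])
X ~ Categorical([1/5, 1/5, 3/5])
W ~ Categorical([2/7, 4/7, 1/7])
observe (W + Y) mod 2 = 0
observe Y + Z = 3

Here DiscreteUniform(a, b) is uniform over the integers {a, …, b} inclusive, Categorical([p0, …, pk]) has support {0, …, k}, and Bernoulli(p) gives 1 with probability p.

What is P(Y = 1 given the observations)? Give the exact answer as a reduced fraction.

Enumerate traces; 15 have nonzero weight after conditioning:
  (Z=1, Y=2, X=0, W=0) weight 2/385
  (Z=1, Y=2, X=0, W=2) weight 1/385
  (Z=1, Y=2, X=1, W=0) weight 2/385
  (Z=1, Y=2, X=1, W=2) weight 1/385
  (Z=1, Y=2, X=2, W=0) weight 6/385
  (Z=1, Y=2, X=2, W=2) weight 3/385
  (Z=2, Y=1, X=0, W=1) weight 16/1155
  (Z=2, Y=1, X=1, W=1) weight 16/1155
  (Z=3, Y=0, X=0, W=0) weight 2/385
  … 6 more
Group by Y:
  weight(Y=0) = 3/77
  weight(Y=1) = 16/231
  weight(Y=2) = 3/77
Total weight = 3/77 + 16/231 + 3/77 = 34/231
P(Y=0 | obs) = 3/77 / 34/231 = 9/34
P(Y=1 | obs) = 16/231 / 34/231 = 8/17
P(Y=2 | obs) = 3/77 / 34/231 = 9/34

P(Y = 1 | obs) = 8/17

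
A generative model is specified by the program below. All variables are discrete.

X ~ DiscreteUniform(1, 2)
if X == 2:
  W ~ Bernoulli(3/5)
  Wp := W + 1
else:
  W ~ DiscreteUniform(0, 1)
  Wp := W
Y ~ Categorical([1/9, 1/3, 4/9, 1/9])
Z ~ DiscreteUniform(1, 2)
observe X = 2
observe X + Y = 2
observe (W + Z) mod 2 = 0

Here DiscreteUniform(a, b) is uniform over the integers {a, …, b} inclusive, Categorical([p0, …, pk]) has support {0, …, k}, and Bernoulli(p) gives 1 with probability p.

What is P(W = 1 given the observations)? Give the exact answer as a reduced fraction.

Enumerate traces; 2 have nonzero weight after conditioning:
  (X=2, W=0, Y=0, Z=2) weight 1/90
  (X=2, W=1, Y=0, Z=1) weight 1/60
Group by W:
  weight(W=0) = 1/90
  weight(W=1) = 1/60
Total weight = 1/90 + 1/60 = 1/36
P(W=0 | obs) = 1/90 / 1/36 = 2/5
P(W=1 | obs) = 1/60 / 1/36 = 3/5

P(W = 1 | obs) = 3/5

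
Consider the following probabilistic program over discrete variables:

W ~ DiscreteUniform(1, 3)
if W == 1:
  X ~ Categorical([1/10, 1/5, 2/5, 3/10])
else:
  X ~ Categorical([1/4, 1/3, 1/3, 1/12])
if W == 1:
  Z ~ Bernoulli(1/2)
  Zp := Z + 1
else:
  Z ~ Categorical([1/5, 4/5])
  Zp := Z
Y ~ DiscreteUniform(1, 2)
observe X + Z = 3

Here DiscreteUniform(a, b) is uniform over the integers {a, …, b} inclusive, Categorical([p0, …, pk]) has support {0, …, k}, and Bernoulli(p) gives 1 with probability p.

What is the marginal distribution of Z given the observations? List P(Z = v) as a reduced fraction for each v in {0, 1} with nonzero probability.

Enumerate traces; 12 have nonzero weight after conditioning:
  (W=1, X=2, Z=1, Y=1) weight 1/30
  (W=1, X=2, Z=1, Y=2) weight 1/30
  (W=1, X=3, Z=0, Y=1) weight 1/40
  (W=1, X=3, Z=0, Y=2) weight 1/40
  (W=2, X=2, Z=1, Y=1) weight 2/45
  (W=2, X=2, Z=1, Y=2) weight 2/45
  (W=2, X=3, Z=0, Y=1) weight 1/360
  (W=2, X=3, Z=0, Y=2) weight 1/360
  … 4 more
Group by Z:
  weight(Z=0) = 11/180
  weight(Z=1) = 11/45
Total weight = 11/180 + 11/45 = 11/36
P(Z=0 | obs) = 11/180 / 11/36 = 1/5
P(Z=1 | obs) = 11/45 / 11/36 = 4/5

P(Z=0) = 1/5, P(Z=1) = 4/5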